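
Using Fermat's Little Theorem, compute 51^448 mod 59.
By Fermat: 51^{58} ≡ 1 (mod 59). 448 = 7×58 + 42. So 51^{448} ≡ 51^{42} ≡ 21 (mod 59)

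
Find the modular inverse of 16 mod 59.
16^(-1) ≡ 48 (mod 59). Verification: 16 × 48 = 768 ≡ 1 (mod 59)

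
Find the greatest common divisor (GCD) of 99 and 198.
99

Using the Euclidean algorithm:
99 = 0 × 198 + 99
198 = 2 × 99 + 0

GCD(99, 198) = 99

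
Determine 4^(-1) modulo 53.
4^(-1) ≡ 40 (mod 53). Verification: 4 × 40 = 160 ≡ 1 (mod 53)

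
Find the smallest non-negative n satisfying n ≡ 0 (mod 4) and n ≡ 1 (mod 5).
M = 4 × 5 = 20. M₁ = 5, y₁ ≡ 1 (mod 4). M₂ = 4, y₂ ≡ 4 (mod 5). n = 0×5×1 + 1×4×4 ≡ 16 (mod 20)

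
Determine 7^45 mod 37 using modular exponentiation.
Using Fermat: 7^{36} ≡ 1 (mod 37). 45 ≡ 9 (mod 36). So 7^{45} ≡ 7^{9} ≡ 1 (mod 37)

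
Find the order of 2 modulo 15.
Powers of 2 mod 15: 2^1≡2, 2^2≡4, 2^3≡8, 2^4≡1. Order = 4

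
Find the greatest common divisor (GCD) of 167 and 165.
1

Using the Euclidean algorithm:
167 = 1 × 165 + 2
165 = 82 × 2 + 1
2 = 2 × 1 + 0

GCD(167, 165) = 1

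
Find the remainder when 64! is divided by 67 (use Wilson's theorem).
(66)! = (64)! × (65) × (66) ≡ -1 (mod 67). So (64)! ≡ -1 × [(66)(65)]^(-1) ≡ 33 (mod 67)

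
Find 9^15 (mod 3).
Using repeated squaring. 9 ≡ 0 (mod 3). 15 = 8 + 4 + 2 + 1 (binary 1111). Repeated squaring mod 3: 0^1 ≡ 0; 0^2 ≡ 0² = 0 ≡ 0; 0^4 ≡ 0² = 0 ≡ 0; 0^8 ≡ 0² = 0 ≡ 0. Multiply: 9^15 ≡ 0^8 × 0^4 × 0^2 × 0^1 ≡ 0 × 0 × 0 × 0 (mod 3): 0 × 0 = 0 ≡ 0; 0 × 0 = 0 ≡ 0; 0 × 0 = 0 ≡ 0. So 9^15 ≡ 0 (mod 3).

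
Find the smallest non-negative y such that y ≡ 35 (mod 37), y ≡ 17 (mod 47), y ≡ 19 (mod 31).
13318

Using the Chinese Remainder Theorem:
M = product of moduli = 53909
For equation 1: M_1 = 1457, 1457 ≡ 14 (mod 37), inverse of 1457 mod 37 is 8 (check: 14 × 8 = 112 ≡ 1 (mod 37))
For equation 2: M_2 = 1147, 1147 ≡ 19 (mod 47), inverse of 1147 mod 47 is 5 (check: 19 × 5 = 95 ≡ 1 (mod 47))
For equation 3: M_3 = 1739, 1739 ≡ 3 (mod 31), inverse of 1739 mod 31 is 21 (check: 3 × 21 = 63 ≡ 1 (mod 31))
Combine: y ≡ Σ r_i×M_i×(M_i⁻¹ mod m_i) = 35×1457×8 + 17×1147×5 + 19×1739×21 = 407960 + 97495 + 693861 = 1199316
1199316 mod 53909 = 13318
y ≡ 13318 (mod 53909)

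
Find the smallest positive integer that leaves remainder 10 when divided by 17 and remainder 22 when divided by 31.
M = 17 × 31 = 527. M₁ = 31, y₁ ≡ 11 (mod 17). M₂ = 17, y₂ ≡ 11 (mod 31). k = 10×31×11 + 22×17×11 ≡ 146 (mod 527). The smallest positive such number is 146.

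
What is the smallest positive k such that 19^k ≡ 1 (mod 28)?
Powers of 19 mod 28: 19^1≡19, 19^2≡25, 19^3≡27, 19^4≡9, 19^5≡3, 19^6≡1. Order = 6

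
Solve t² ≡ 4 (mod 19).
The square roots of 4 mod 19 are 17 and 2. Verify: 17² = 289 ≡ 4 (mod 19)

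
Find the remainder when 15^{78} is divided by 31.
By Fermat: 15^{30} ≡ 1 (mod 31). 78 = 2×30 + 18. So 15^{78} ≡ 15^{18} ≡ 4 (mod 31)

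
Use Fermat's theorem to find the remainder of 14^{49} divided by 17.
14

By Fermat's Little Theorem, a^(p-1) ≡ 1 (mod p) for prime p and gcd(a, p) = 1
Here p = 17, so 14^16 ≡ 1 (mod 17)
We can reduce the exponent: 49 mod 16 = 1
So 14^49 ≡ 14^1 (mod 17)
Computing: 14^1 mod 17 = 14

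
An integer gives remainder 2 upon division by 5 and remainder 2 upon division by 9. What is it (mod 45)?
M = 5 × 9 = 45. M₁ = 9, y₁ ≡ 4 (mod 5). M₂ = 5, y₂ ≡ 2 (mod 9). z = 2×9×4 + 2×5×2 ≡ 2 (mod 45). The smallest positive such number is 2.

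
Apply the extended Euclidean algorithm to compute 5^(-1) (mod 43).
Extended GCD: 5(-17) + 43(2) = 1. So 5^(-1) ≡ 26 ≡ 26 (mod 43). Verify: 5 × 26 = 130 ≡ 1 (mod 43)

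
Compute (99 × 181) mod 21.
6

(99 × 181) = 17919
17919 mod 21 = 6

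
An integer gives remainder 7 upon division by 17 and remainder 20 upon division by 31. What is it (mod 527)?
M = 17 × 31 = 527. M₁ = 31, y₁ ≡ 11 (mod 17). M₂ = 17, y₂ ≡ 11 (mod 31). k = 7×31×11 + 20×17×11 ≡ 330 (mod 527). The smallest positive such number is 330.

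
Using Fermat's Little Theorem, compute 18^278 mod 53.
By Fermat: 18^{52} ≡ 1 (mod 53). 278 ≡ 18 (mod 52). So 18^{278} ≡ 18^{18} ≡ 11 (mod 53)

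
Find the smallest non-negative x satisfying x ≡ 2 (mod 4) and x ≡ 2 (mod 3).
M = 4 × 3 = 12. M₁ = 3, y₁ ≡ 3 (mod 4). M₂ = 4, y₂ ≡ 1 (mod 3). x = 2×3×3 + 2×4×1 ≡ 2 (mod 12)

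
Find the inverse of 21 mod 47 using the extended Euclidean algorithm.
Extended GCD: 21(9) + 47(-4) = 1. So 21^(-1) ≡ 9 ≡ 9 (mod 47). Verify: 21 × 9 = 189 ≡ 1 (mod 47)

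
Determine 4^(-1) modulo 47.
4^(-1) ≡ 12 (mod 47). Verification: 4 × 12 = 48 ≡ 1 (mod 47)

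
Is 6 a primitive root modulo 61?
Yes

To verify, check if 6^(60/q) ≢ 1 (mod 61) for each prime divisor q of 60
Divisors of 60 = 60: [1, 2, 3, 4, 5, 6, 10, 12, 15, 20, 30, 60]
  6^(60/2) = 6^30 ≡ 60 (mod 61)
  6^(60/3) = 6^20 ≡ 47 (mod 61)
  6^(60/5) = 6^12 ≡ 20 (mod 61)
Conclusion: 6 is a primitive root modulo 61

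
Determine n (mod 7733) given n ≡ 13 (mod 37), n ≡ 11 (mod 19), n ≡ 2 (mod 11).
5711

Using the Chinese Remainder Theorem:
M = product of moduli = 7733
For equation 1: M_1 = 209, 209 ≡ 24 (mod 37), inverse of 209 mod 37 is 17 (check: 24 × 17 = 408 ≡ 1 (mod 37))
For equation 2: M_2 = 407, 407 ≡ 8 (mod 19), inverse of 407 mod 19 is 12 (check: 8 × 12 = 96 ≡ 1 (mod 19))
For equation 3: M_3 = 703, 703 ≡ 10 (mod 11), inverse of 703 mod 11 is 10 (check: 10 × 10 = 100 ≡ 1 (mod 11))
Combine: n ≡ Σ r_i×M_i×(M_i⁻¹ mod m_i) = 13×209×17 + 11×407×12 + 2×703×10 = 46189 + 53724 + 14060 = 113973
113973 mod 7733 = 5711
n ≡ 5711 (mod 7733)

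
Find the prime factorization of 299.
13 × 23

Divide by primes starting from smallest:
299 ÷ 13 = 23
23 ÷ 23 = 1

299 = 13 × 23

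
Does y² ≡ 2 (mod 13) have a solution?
By Euler's criterion: 2^{6} ≡ 12 (mod 13). Since this equals -1 (≡ 12), 2 is not a QR.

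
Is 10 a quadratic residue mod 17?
By Euler's criterion: 10^{8} ≡ 16 (mod 17). Since this equals -1 (≡ 16), 10 is not a QR.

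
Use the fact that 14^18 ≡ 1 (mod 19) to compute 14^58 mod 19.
By Fermat: 14^{18} ≡ 1 (mod 19). 58 = 3×18 + 4. So 14^{58} ≡ 14^{4} ≡ 17 (mod 19)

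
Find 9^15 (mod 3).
Using repeated squaring. 9 ≡ 0 (mod 3). 15 = 8 + 4 + 2 + 1 (binary 1111). Repeated squaring mod 3: 0^1 ≡ 0; 0^2 ≡ 0² = 0 ≡ 0; 0^4 ≡ 0² = 0 ≡ 0; 0^8 ≡ 0² = 0 ≡ 0. Multiply: 9^15 ≡ 0^8 × 0^4 × 0^2 × 0^1 ≡ 0 × 0 × 0 × 0 (mod 3): 0 × 0 = 0 ≡ 0; 0 × 0 = 0 ≡ 0; 0 × 0 = 0 ≡ 0. So 9^15 ≡ 0 (mod 3).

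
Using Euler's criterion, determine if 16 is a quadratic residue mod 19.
By Euler's criterion: 16^{9} ≡ 1 (mod 19). Since this equals 1, 16 is a QR.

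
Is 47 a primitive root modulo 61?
No

To verify, check if 47^(60/q) ≢ 1 (mod 61) for each prime divisor q of 60
Divisors of 60 = 60: [1, 2, 3, 4, 5, 6, 10, 12, 15, 20, 30, 60]
  47^(60/2) = 47^30 ≡ 1 (mod 61)
  47^(60/3) = 47^20 ≡ 13 (mod 61)
  47^(60/5) = 47^12 ≡ 1 (mod 61)
Conclusion: 47 is not a primitive root modulo 61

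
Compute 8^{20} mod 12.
4

Using successive squaring:
Binary expansion of 20: 10100
Powers of 8 mod 12 (each is the square of the previous):
  8^1 ≡ 8 (mod 12)
  8^2 ≡ 8² = 64 ≡ 4 (mod 12)
  8^4 ≡ 4² = 16 ≡ 4 (mod 12)
  8^8 ≡ 4² = 16 ≡ 4 (mod 12)
  8^16 ≡ 4² = 16 ≡ 4 (mod 12)
20 = 16 + 4, so 8^20 = 8^16 × 8^4 ≡ 4 × 4 (mod 12)
Multiplying step by step:
  4 × 4 = 16 ≡ 4 (mod 12)
Result: 8^20 ≡ 4 (mod 12)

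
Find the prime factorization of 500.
2^2 × 5^3

Divide by primes starting from smallest:
500 ÷ 2 = 250
250 ÷ 2 = 125
125 ÷ 5 = 25
25 ÷ 5 = 5
5 ÷ 5 = 1

500 = 2^2 × 5^3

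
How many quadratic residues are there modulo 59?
For prime 59, there are (p-1)/2 = (59-1)/2 = 29 quadratic residues (excluding 0).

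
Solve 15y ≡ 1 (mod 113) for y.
15^(-1) ≡ 98 (mod 113). Verification: 15 × 98 = 1470 ≡ 1 (mod 113)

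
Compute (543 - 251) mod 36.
4

(543 - 251) = 292
292 mod 36 = 4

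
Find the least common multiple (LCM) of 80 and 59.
4720

First find GCD(80, 59) using the Euclidean algorithm:
80 = 1 × 59 + 21
59 = 2 × 21 + 17
21 = 1 × 17 + 4
17 = 4 × 4 + 1
4 = 4 × 1 + 0
GCD(80, 59) = 1

LCM formula: LCM(a, b) = (a × b) / GCD(a, b)
LCM(80, 59) = (80 × 59) / 1
LCM(80, 59) = 4720 / 1
LCM(80, 59) = 4720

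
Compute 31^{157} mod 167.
154

Using successive squaring:
Binary expansion of 157: 10011101
Powers of 31 mod 167 (each is the square of the previous):
  31^1 ≡ 31 (mod 167)
  31^2 ≡ 31² = 961 ≡ 126 (mod 167)
  31^4 ≡ 126² = 15876 ≡ 11 (mod 167)
  31^8 ≡ 11² = 121 ≡ 121 (mod 167)
  31^16 ≡ 121² = 14641 ≡ 112 (mod 167)
  31^32 ≡ 112² = 12544 ≡ 19 (mod 167)
  31^64 ≡ 19² = 361 ≡ 27 (mod 167)
  31^128 ≡ 27² = 729 ≡ 61 (mod 167)
157 = 128 + 16 + 8 + 4 + 1, so 31^157 = 31^128 × 31^16 × 31^8 × 31^4 × 31^1 ≡ 61 × 112 × 121 × 11 × 31 (mod 167)
Multiplying step by step:
  61 × 112 = 6832 ≡ 152 (mod 167)
  152 × 121 = 18392 ≡ 22 (mod 167)
  22 × 11 = 242 ≡ 75 (mod 167)
  75 × 31 = 2325 ≡ 154 (mod 167)
Result: 31^157 ≡ 154 (mod 167)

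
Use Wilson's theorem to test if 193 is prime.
(192)! mod 193 = 192. Since 192 ≡ -1 (mod 193), 193 is prime.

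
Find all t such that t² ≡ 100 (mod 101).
The square roots of 100 mod 101 are 91 and 10. Verify: 91² = 8281 ≡ 100 (mod 101)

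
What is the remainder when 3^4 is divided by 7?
4 = 4 (binary 100). Repeated squaring mod 7: 3^1 ≡ 3; 3^2 ≡ 3² = 9 ≡ 2; 3^4 ≡ 2² = 4 ≡ 4. So 3^4 ≡ 4 (mod 7).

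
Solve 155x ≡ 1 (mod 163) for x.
155^(-1) ≡ 61 (mod 163). Verification: 155 × 61 = 9455 ≡ 1 (mod 163)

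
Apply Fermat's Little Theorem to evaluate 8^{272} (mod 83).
26

By Fermat's Little Theorem, a^(p-1) ≡ 1 (mod p) for prime p and gcd(a, p) = 1
Here p = 83, so 8^82 ≡ 1 (mod 83)
We can reduce the exponent: 272 mod 82 = 26
So 8^272 ≡ 8^26 (mod 83)
Computing: 8^26 mod 83 = 26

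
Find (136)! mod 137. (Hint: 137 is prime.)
By Wilson's theorem, (136)! ≡ -1 ≡ 136 (mod 137)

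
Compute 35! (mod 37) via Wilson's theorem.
(36)! = (35)! × (36) ≡ -1 (mod 37). So (35)! ≡ -1 × (36)^(-1) ≡ (-1)×(-1) = 1 (mod 37)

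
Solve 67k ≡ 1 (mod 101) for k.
98

Using Extended Euclidean Algorithm:
gcd(67, 101) = 1
Bezout coefficients: 67 × -3 + 101 × 2 = 1
So 67 × -3 ≡ 1 (mod 101)
The inverse is -3 mod 101 = 98
Verification: 67 × 98 = 6566 = 65 × 101 + 1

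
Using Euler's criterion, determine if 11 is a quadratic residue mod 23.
By Euler's criterion: 11^{11} ≡ 22 (mod 23). Since this equals -1 (≡ 22), 11 is not a QR.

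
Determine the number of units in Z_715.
480

Prime factorization: 715 = 5 × 11 × 13
Using the formula φ(n) = n × Π(1 - 1/p) for each prime factor p:
φ(715) = 715 × (1 - 1/5) × (1 - 1/11) × (1 - 1/13)
φ(715) = 480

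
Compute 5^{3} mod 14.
13

Using successive squaring:
Binary expansion of 3: 11
Powers of 5 mod 14 (each is the square of the previous):
  5^1 ≡ 5 (mod 14)
  5^2 ≡ 5² = 25 ≡ 11 (mod 14)
3 = 2 + 1, so 5^3 = 5^2 × 5^1 ≡ 11 × 5 (mod 14)
Multiplying step by step:
  11 × 5 = 55 ≡ 13 (mod 14)
Result: 5^3 ≡ 13 (mod 14)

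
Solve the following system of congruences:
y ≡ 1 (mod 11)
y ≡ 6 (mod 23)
144

Using the Chinese Remainder Theorem:
M = product of moduli = 253
For equation 1: M_1 = 23, 23 ≡ 1 (mod 11), inverse of 23 mod 11 is 1 (check: 1 × 1 = 1 ≡ 1 (mod 11))
For equation 2: M_2 = 11, 11 ≡ 11 (mod 23), inverse of 11 mod 23 is 21 (check: 11 × 21 = 231 ≡ 1 (mod 23))
Combine: y ≡ Σ r_i×M_i×(M_i⁻¹ mod m_i) = 1×23×1 + 6×11×21 = 23 + 1386 = 1409
1409 mod 253 = 144
y ≡ 144 (mod 253)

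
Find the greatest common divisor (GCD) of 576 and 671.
1

Using the Euclidean algorithm:
576 = 0 × 671 + 576
671 = 1 × 576 + 95
576 = 6 × 95 + 6
95 = 15 × 6 + 5
6 = 1 × 5 + 1
5 = 5 × 1 + 0

GCD(576, 671) = 1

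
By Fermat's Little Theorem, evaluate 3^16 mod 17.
By Fermat's Little Theorem, 3^{16} ≡ 1 (mod 17) since 17 is prime and gcd(3, 17) = 1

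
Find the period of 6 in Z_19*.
Powers of 6 mod 19: 6^1≡6, 6^2≡17, 6^3≡7, 6^4≡4, 6^5≡5, 6^6≡11, 6^7≡9, 6^8≡16, 6^9≡1. Order = 9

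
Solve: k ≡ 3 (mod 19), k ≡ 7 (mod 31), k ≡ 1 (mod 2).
M = 19 × 31 × 2 = 1178. M₁ = 62, y₁ ≡ 4 (mod 19). M₂ = 38, y₂ ≡ 9 (mod 31). M₃ = 589, y₃ ≡ 1 (mod 2). k = 3×62×4 + 7×38×9 + 1×589×1 ≡ 193 (mod 1178)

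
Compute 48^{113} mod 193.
172

Using successive squaring:
Binary expansion of 113: 1110001
Powers of 48 mod 193 (each is the square of the previous):
  48^1 ≡ 48 (mod 193)
  48^2 ≡ 48² = 2304 ≡ 181 (mod 193)
  48^4 ≡ 181² = 32761 ≡ 144 (mod 193)
  48^8 ≡ 144² = 20736 ≡ 85 (mod 193)
  48^16 ≡ 85² = 7225 ≡ 84 (mod 193)
  48^32 ≡ 84² = 7056 ≡ 108 (mod 193)
  48^64 ≡ 108² = 11664 ≡ 84 (mod 193)
113 = 64 + 32 + 16 + 1, so 48^113 = 48^64 × 48^32 × 48^16 × 48^1 ≡ 84 × 108 × 84 × 48 (mod 193)
Multiplying step by step:
  84 × 108 = 9072 ≡ 1 (mod 193)
  1 × 84 = 84 ≡ 84 (mod 193)
  84 × 48 = 4032 ≡ 172 (mod 193)
Result: 48^113 ≡ 172 (mod 193)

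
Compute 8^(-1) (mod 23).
8^(-1) ≡ 3 (mod 23). Verification: 8 × 3 = 24 ≡ 1 (mod 23)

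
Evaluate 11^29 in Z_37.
Using repeated squaring. 29 = 16 + 8 + 4 + 1 (binary 11101). Repeated squaring mod 37: 11^1 ≡ 11; 11^2 ≡ 11² = 121 ≡ 10; 11^4 ≡ 10² = 100 ≡ 26; 11^8 ≡ 26² = 676 ≡ 10; 11^16 ≡ 10² = 100 ≡ 26. Multiply: 11^29 = 11^16 × 11^8 × 11^4 × 11^1 ≡ 26 × 10 × 26 × 11 (mod 37): 26 × 10 = 260 ≡ 1; 1 × 26 = 26 ≡ 26; 26 × 11 = 286 ≡ 27. So 11^29 ≡ 27 (mod 37).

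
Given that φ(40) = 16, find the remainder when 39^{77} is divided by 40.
By Euler: 39^{16} ≡ 1 (mod 40) since gcd(39, 40) = 1. 77 = 4×16 + 13. So 39^{77} ≡ 39^{13} ≡ 39 (mod 40)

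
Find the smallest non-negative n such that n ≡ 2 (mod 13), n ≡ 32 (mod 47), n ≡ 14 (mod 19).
8868

Using the Chinese Remainder Theorem:
M = product of moduli = 11609
For equation 1: M_1 = 893, 893 ≡ 9 (mod 13), inverse of 893 mod 13 is 3 (check: 9 × 3 = 27 ≡ 1 (mod 13))
For equation 2: M_2 = 247, 247 ≡ 12 (mod 47), inverse of 247 mod 47 is 4 (check: 12 × 4 = 48 ≡ 1 (mod 47))
For equation 3: M_3 = 611, 611 ≡ 3 (mod 19), inverse of 611 mod 19 is 13 (check: 3 × 13 = 39 ≡ 1 (mod 19))
Combine: n ≡ Σ r_i×M_i×(M_i⁻¹ mod m_i) = 2×893×3 + 32×247×4 + 14×611×13 = 5358 + 31616 + 111202 = 148176
148176 mod 11609 = 8868
n ≡ 8868 (mod 11609)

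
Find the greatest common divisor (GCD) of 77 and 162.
1

Using the Euclidean algorithm:
77 = 0 × 162 + 77
162 = 2 × 77 + 8
77 = 9 × 8 + 5
8 = 1 × 5 + 3
5 = 1 × 3 + 2
3 = 1 × 2 + 1
2 = 2 × 1 + 0

GCD(77, 162) = 1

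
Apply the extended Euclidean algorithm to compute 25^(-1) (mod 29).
Extended GCD: 25(7) + 29(-6) = 1. So 25^(-1) ≡ 7 ≡ 7 (mod 29). Verify: 25 × 7 = 175 ≡ 1 (mod 29)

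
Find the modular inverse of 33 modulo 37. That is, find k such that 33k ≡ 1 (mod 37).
9

Using Extended Euclidean Algorithm:
gcd(33, 37) = 1
Bezout coefficients: 33 × 9 + 37 × -8 = 1
So 33 × 9 ≡ 1 (mod 37)
The inverse is 9 mod 37 = 9
Verification: 33 × 9 = 297 = 8 × 37 + 1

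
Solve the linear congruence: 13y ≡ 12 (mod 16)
12

Since gcd(13, 16) = 1 divides 12, a solution exists.
Multiply both sides by the inverse of 13 mod 16:
  13^(-1) mod 16 = 5
  x ≡ 5 × 12 ≡ 60 ≡ 12 (mod 16)
Verification: 13 × 12 = 156 = 9 × 16 + 12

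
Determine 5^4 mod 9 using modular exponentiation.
4 = 4 (binary 100). Repeated squaring mod 9: 5^1 ≡ 5; 5^2 ≡ 5² = 25 ≡ 7; 5^4 ≡ 7² = 49 ≡ 4. So 5^4 ≡ 4 (mod 9).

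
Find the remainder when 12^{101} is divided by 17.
By Fermat: 12^{16} ≡ 1 (mod 17). 101 = 6×16 + 5. So 12^{101} ≡ 12^{5} ≡ 3 (mod 17)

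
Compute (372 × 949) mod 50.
28

(372 × 949) = 353028
353028 mod 50 = 28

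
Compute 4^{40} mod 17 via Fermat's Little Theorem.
1

By Fermat's Little Theorem, a^(p-1) ≡ 1 (mod p) for prime p and gcd(a, p) = 1
Here p = 17, so 4^16 ≡ 1 (mod 17)
We can reduce the exponent: 40 mod 16 = 8
So 4^40 ≡ 4^8 (mod 17)
Computing: 4^8 mod 17 = 1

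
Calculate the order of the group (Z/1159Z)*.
1080

Prime factorization: 1159 = 19 × 61
Using the formula φ(n) = n × Π(1 - 1/p) for each prime factor p:
φ(1159) = 1159 × (1 - 1/19) × (1 - 1/61)
φ(1159) = 1080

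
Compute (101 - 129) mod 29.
1

(101 - 129) = -28
-28 mod 29 = 1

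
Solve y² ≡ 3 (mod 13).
The square roots of 3 mod 13 are 9 and 4. Verify: 9² = 81 ≡ 3 (mod 13)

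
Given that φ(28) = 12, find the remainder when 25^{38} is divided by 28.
By Euler: 25^{12} ≡ 1 (mod 28) since gcd(25, 28) = 1. 38 = 3×12 + 2. So 25^{38} ≡ 25^{2} ≡ 9 (mod 28)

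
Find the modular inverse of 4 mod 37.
4^(-1) ≡ 28 (mod 37). Verification: 4 × 28 = 112 ≡ 1 (mod 37)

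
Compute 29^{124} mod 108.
61

Using successive squaring:
Binary expansion of 124: 1111100
Powers of 29 mod 108 (each is the square of the previous):
  29^1 ≡ 29 (mod 108)
  29^2 ≡ 29² = 841 ≡ 85 (mod 108)
  29^4 ≡ 85² = 7225 ≡ 97 (mod 108)
  29^8 ≡ 97² = 9409 ≡ 13 (mod 108)
  29^16 ≡ 13² = 169 ≡ 61 (mod 108)
  29^32 ≡ 61² = 3721 ≡ 49 (mod 108)
  29^64 ≡ 49² = 2401 ≡ 25 (mod 108)
124 = 64 + 32 + 16 + 8 + 4, so 29^124 = 29^64 × 29^32 × 29^16 × 29^8 × 29^4 ≡ 25 × 49 × 61 × 13 × 97 (mod 108)
Multiplying step by step:
  25 × 49 = 1225 ≡ 37 (mod 108)
  37 × 61 = 2257 ≡ 97 (mod 108)
  97 × 13 = 1261 ≡ 73 (mod 108)
  73 × 97 = 7081 ≡ 61 (mod 108)
Result: 29^124 ≡ 61 (mod 108)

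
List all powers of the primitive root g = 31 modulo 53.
g^1, g^2, ..., g^{52} mod 53: {31, 7, 5, 49, 35, 25, 33, 16, 19, 6, 27, 42, 30, 29, 51, 44, 39, 43, 8, 36, 3, 40, 21, 15, 41, 52, 22, 46, 48, 4, 18, 28, 20, 37, 34, 47, 26, 11, 23, 24, 2, 9, 14, 10, 45, 17, 50, 13, 32, 38, 12, 1}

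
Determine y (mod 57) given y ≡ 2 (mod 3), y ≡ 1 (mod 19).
20

Using the Chinese Remainder Theorem:
M = product of moduli = 57
For equation 1: M_1 = 19, 19 ≡ 1 (mod 3), inverse of 19 mod 3 is 1 (check: 1 × 1 = 1 ≡ 1 (mod 3))
For equation 2: M_2 = 3, 3 ≡ 3 (mod 19), inverse of 3 mod 19 is 13 (check: 3 × 13 = 39 ≡ 1 (mod 19))
Combine: y ≡ Σ r_i×M_i×(M_i⁻¹ mod m_i) = 2×19×1 + 1×3×13 = 38 + 39 = 77
77 mod 57 = 20
y ≡ 20 (mod 57)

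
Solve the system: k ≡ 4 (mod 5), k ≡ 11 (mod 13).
M = 5 × 13 = 65. M₁ = 13, y₁ ≡ 2 (mod 5). M₂ = 5, y₂ ≡ 8 (mod 13). k = 4×13×2 + 11×5×8 ≡ 24 (mod 65)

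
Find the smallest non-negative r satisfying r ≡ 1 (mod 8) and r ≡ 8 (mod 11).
M = 8 × 11 = 88. M₁ = 11, y₁ ≡ 3 (mod 8). M₂ = 8, y₂ ≡ 7 (mod 11). r = 1×11×3 + 8×8×7 ≡ 41 (mod 88)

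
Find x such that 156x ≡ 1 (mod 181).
156^(-1) ≡ 152 (mod 181). Verification: 156 × 152 = 23712 ≡ 1 (mod 181)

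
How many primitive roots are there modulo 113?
Number of primitive roots mod 113 = φ(112) = 48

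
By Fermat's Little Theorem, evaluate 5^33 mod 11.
By Fermat: 5^{10} ≡ 1 (mod 11). 33 = 3×10 + 3. So 5^{33} ≡ 5^{3} ≡ 4 (mod 11)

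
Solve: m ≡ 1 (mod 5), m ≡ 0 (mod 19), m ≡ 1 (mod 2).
M = 5 × 19 × 2 = 190. M₁ = 38, y₁ ≡ 2 (mod 5). M₂ = 10, y₂ ≡ 2 (mod 19). M₃ = 95, y₃ ≡ 1 (mod 2). m = 1×38×2 + 0×10×2 + 1×95×1 ≡ 171 (mod 190)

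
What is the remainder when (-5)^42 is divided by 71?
Using repeated squaring. (-5) ≡ 66 (mod 71). 42 = 32 + 8 + 2 (binary 101010). Repeated squaring mod 71: 66^1 ≡ 66; 66^2 ≡ 66² = 4356 ≡ 25; 66^4 ≡ 25² = 625 ≡ 57; 66^8 ≡ 57² = 3249 ≡ 54; 66^16 ≡ 54² = 2916 ≡ 5; 66^32 ≡ 5² = 25 ≡ 25. Multiply: (-5)^42 ≡ 66^32 × 66^8 × 66^2 ≡ 25 × 54 × 25 (mod 71): 25 × 54 = 1350 ≡ 1; 1 × 25 = 25 ≡ 25. So (-5)^42 ≡ 25 (mod 71).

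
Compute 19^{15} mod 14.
13

Using successive squaring:
Binary expansion of 15: 1111
Powers of 19 mod 14 (each is the square of the previous):
  19^1 ≡ 5 (mod 14)
  19^2 ≡ 5² = 25 ≡ 11 (mod 14)
  19^4 ≡ 11² = 121 ≡ 9 (mod 14)
  19^8 ≡ 9² = 81 ≡ 11 (mod 14)
15 = 8 + 4 + 2 + 1, so 19^15 = 19^8 × 19^4 × 19^2 × 19^1 ≡ 11 × 9 × 11 × 5 (mod 14)
Multiplying step by step:
  11 × 9 = 99 ≡ 1 (mod 14)
  1 × 11 = 11 ≡ 11 (mod 14)
  11 × 5 = 55 ≡ 13 (mod 14)
Result: 19^15 ≡ 13 (mod 14)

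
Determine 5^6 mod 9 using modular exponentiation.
6 = 4 + 2 (binary 110). Repeated squaring mod 9: 5^1 ≡ 5; 5^2 ≡ 5² = 25 ≡ 7; 5^4 ≡ 7² = 49 ≡ 4. Multiply: 5^6 = 5^4 × 5^2 ≡ 4 × 7 (mod 9): 4 × 7 = 28 ≡ 1. So 5^6 ≡ 1 (mod 9).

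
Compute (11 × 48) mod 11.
0

(11 × 48) = 528
528 mod 11 = 0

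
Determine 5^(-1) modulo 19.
5^(-1) ≡ 4 (mod 19). Verification: 5 × 4 = 20 ≡ 1 (mod 19)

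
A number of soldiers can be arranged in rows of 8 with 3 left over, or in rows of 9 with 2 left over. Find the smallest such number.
M = 8 × 9 = 72. M₁ = 9, y₁ ≡ 1 (mod 8). M₂ = 8, y₂ ≡ 8 (mod 9). r = 3×9×1 + 2×8×8 ≡ 11 (mod 72). The smallest positive such number is 11.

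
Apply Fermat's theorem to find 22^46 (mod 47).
By Fermat's Little Theorem, 22^{46} ≡ 1 (mod 47) since 47 is prime and gcd(22, 47) = 1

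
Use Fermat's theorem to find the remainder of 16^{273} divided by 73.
8

By Fermat's Little Theorem, a^(p-1) ≡ 1 (mod p) for prime p and gcd(a, p) = 1
Here p = 73, so 16^72 ≡ 1 (mod 73)
We can reduce the exponent: 273 mod 72 = 57
So 16^273 ≡ 16^57 (mod 73)
Computing: 16^57 mod 73 = 8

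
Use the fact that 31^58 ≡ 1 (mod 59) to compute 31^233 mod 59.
By Fermat: 31^{58} ≡ 1 (mod 59). 233 = 4×58 + 1. So 31^{233} ≡ 31^{1} ≡ 31 (mod 59)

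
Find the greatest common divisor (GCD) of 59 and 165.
1

Using the Euclidean algorithm:
59 = 0 × 165 + 59
165 = 2 × 59 + 47
59 = 1 × 47 + 12
47 = 3 × 12 + 11
12 = 1 × 11 + 1
11 = 11 × 1 + 0

GCD(59, 165) = 1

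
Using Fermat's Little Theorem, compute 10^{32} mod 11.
1

By Fermat's Little Theorem, a^(p-1) ≡ 1 (mod p) for prime p and gcd(a, p) = 1
Here p = 11, so 10^10 ≡ 1 (mod 11)
We can reduce the exponent: 32 mod 10 = 2
So 10^32 ≡ 10^2 (mod 11)
Computing: 10^2 mod 11 = 1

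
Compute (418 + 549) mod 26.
5

(418 + 549) = 967
967 mod 26 = 5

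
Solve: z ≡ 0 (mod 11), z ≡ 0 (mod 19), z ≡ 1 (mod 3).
M = 11 × 19 × 3 = 627. M₁ = 57, y₁ ≡ 6 (mod 11). M₂ = 33, y₂ ≡ 15 (mod 19). M₃ = 209, y₃ ≡ 2 (mod 3). z = 0×57×6 + 0×33×15 + 1×209×2 ≡ 418 (mod 627)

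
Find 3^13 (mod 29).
Using repeated squaring. 13 = 8 + 4 + 1 (binary 1101). Repeated squaring mod 29: 3^1 ≡ 3; 3^2 ≡ 3² = 9 ≡ 9; 3^4 ≡ 9² = 81 ≡ 23; 3^8 ≡ 23² = 529 ≡ 7. Multiply: 3^13 = 3^8 × 3^4 × 3^1 ≡ 7 × 23 × 3 (mod 29): 7 × 23 = 161 ≡ 16; 16 × 3 = 48 ≡ 19. So 3^13 ≡ 19 (mod 29).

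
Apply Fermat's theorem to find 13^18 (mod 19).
By Fermat's Little Theorem, 13^{18} ≡ 1 (mod 19) since 19 is prime and gcd(13, 19) = 1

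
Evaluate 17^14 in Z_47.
Using repeated squaring. 14 = 8 + 4 + 2 (binary 1110). Repeated squaring mod 47: 17^1 ≡ 17; 17^2 ≡ 17² = 289 ≡ 7; 17^4 ≡ 7² = 49 ≡ 2; 17^8 ≡ 2² = 4 ≡ 4. Multiply: 17^14 = 17^8 × 17^4 × 17^2 ≡ 4 × 2 × 7 (mod 47): 4 × 2 = 8 ≡ 8; 8 × 7 = 56 ≡ 9. So 17^14 ≡ 9 (mod 47).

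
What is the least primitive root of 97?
5

A primitive root g modulo p has order p-1 = 96
Prime divisors of 96: [2, 3]
g is a primitive root iff g^(96/q) ≢ 1 (mod 97) for each prime divisor q
Testing small values:
  g = 2: 2^48 ≡ 1, 2^32 ≡ 35 (mod 97) → 2^48 ≡ 1, not primitive root
  g = 3: 3^48 ≡ 1, 3^32 ≡ 35 (mod 97) → 3^48 ≡ 1, not primitive root
  g = 4: 4^48 ≡ 1, 4^32 ≡ 61 (mod 97) → 4^48 ≡ 1, not primitive root
  g = 5: 5^48 ≡ 96, 5^32 ≡ 35 (mod 97) → none is 1, primitive root!
The smallest primitive root is 5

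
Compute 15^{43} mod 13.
11

Using successive squaring:
Binary expansion of 43: 101011
Powers of 15 mod 13 (each is the square of the previous):
  15^1 ≡ 2 (mod 13)
  15^2 ≡ 2² = 4 ≡ 4 (mod 13)
  15^4 ≡ 4² = 16 ≡ 3 (mod 13)
  15^8 ≡ 3² = 9 ≡ 9 (mod 13)
  15^16 ≡ 9² = 81 ≡ 3 (mod 13)
  15^32 ≡ 3² = 9 ≡ 9 (mod 13)
43 = 32 + 8 + 2 + 1, so 15^43 = 15^32 × 15^8 × 15^2 × 15^1 ≡ 9 × 9 × 4 × 2 (mod 13)
Multiplying step by step:
  9 × 9 = 81 ≡ 3 (mod 13)
  3 × 4 = 12 ≡ 12 (mod 13)
  12 × 2 = 24 ≡ 11 (mod 13)
Result: 15^43 ≡ 11 (mod 13)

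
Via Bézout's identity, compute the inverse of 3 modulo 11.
Extended GCD: 3(4) + 11(-1) = 1. So 3^(-1) ≡ 4 ≡ 4 (mod 11). Verify: 3 × 4 = 12 ≡ 1 (mod 11)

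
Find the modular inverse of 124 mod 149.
124^(-1) ≡ 143 (mod 149). Verification: 124 × 143 = 17732 ≡ 1 (mod 149)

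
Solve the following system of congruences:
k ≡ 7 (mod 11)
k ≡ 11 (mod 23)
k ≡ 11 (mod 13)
2702

Using the Chinese Remainder Theorem:
M = product of moduli = 3289
For equation 1: M_1 = 299, 299 ≡ 2 (mod 11), inverse of 299 mod 11 is 6 (check: 2 × 6 = 12 ≡ 1 (mod 11))
For equation 2: M_2 = 143, 143 ≡ 5 (mod 23), inverse of 143 mod 23 is 14 (check: 5 × 14 = 70 ≡ 1 (mod 23))
For equation 3: M_3 = 253, 253 ≡ 6 (mod 13), inverse of 253 mod 13 is 11 (check: 6 × 11 = 66 ≡ 1 (mod 13))
Combine: k ≡ Σ r_i×M_i×(M_i⁻¹ mod m_i) = 7×299×6 + 11×143×14 + 11×253×11 = 12558 + 22022 + 30613 = 65193
65193 mod 3289 = 2702
k ≡ 2702 (mod 3289)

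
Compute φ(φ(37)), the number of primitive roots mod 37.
Number of primitive roots mod 37 = φ(36) = 12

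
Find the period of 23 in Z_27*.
Powers of 23 mod 27: 23^1≡23, 23^2≡16, 23^3≡17, 23^4≡13, 23^5≡2, 23^6≡19, 23^7≡5, 23^8≡7, 23^9≡26, 23^10≡4, 23^11≡11, 23^12≡10, 23^13≡14, 23^14≡25, 23^15≡8, 23^16≡22, 23^17≡20, 23^18≡1. Order = 18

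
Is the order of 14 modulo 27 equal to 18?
Yes, ord_27(14) = 18.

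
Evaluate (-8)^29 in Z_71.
Using repeated squaring. (-8) ≡ 63 (mod 71). 29 = 16 + 8 + 4 + 1 (binary 11101). Repeated squaring mod 71: 63^1 ≡ 63; 63^2 ≡ 63² = 3969 ≡ 64; 63^4 ≡ 64² = 4096 ≡ 49; 63^8 ≡ 49² = 2401 ≡ 58; 63^16 ≡ 58² = 3364 ≡ 27. Multiply: (-8)^29 ≡ 63^16 × 63^8 × 63^4 × 63^1 ≡ 27 × 58 × 49 × 63 (mod 71): 27 × 58 = 1566 ≡ 4; 4 × 49 = 196 ≡ 54; 54 × 63 = 3402 ≡ 65. So (-8)^29 ≡ 65 (mod 71).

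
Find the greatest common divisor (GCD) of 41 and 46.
1

Using the Euclidean algorithm:
41 = 0 × 46 + 41
46 = 1 × 41 + 5
41 = 8 × 5 + 1
5 = 5 × 1 + 0

GCD(41, 46) = 1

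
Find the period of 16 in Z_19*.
Powers of 16 mod 19: 16^1≡16, 16^2≡9, 16^3≡11, 16^4≡5, 16^5≡4, 16^6≡7, 16^7≡17, 16^8≡6, 16^9≡1. Order = 9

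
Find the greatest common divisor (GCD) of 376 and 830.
2

Using the Euclidean algorithm:
376 = 0 × 830 + 376
830 = 2 × 376 + 78
376 = 4 × 78 + 64
78 = 1 × 64 + 14
64 = 4 × 14 + 8
14 = 1 × 8 + 6
8 = 1 × 6 + 2
6 = 3 × 2 + 0

GCD(376, 830) = 2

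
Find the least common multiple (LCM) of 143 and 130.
1430

First find GCD(143, 130) using the Euclidean algorithm:
143 = 1 × 130 + 13
130 = 10 × 13 + 0
GCD(143, 130) = 13

LCM formula: LCM(a, b) = (a × b) / GCD(a, b)
LCM(143, 130) = (143 × 130) / 13
LCM(143, 130) = 18590 / 13
LCM(143, 130) = 1430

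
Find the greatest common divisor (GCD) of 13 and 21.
1

Using the Euclidean algorithm:
13 = 0 × 21 + 13
21 = 1 × 13 + 8
13 = 1 × 8 + 5
8 = 1 × 5 + 3
5 = 1 × 3 + 2
3 = 1 × 2 + 1
2 = 2 × 1 + 0

GCD(13, 21) = 1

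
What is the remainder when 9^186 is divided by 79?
Using Fermat: 9^{78} ≡ 1 (mod 79). 186 ≡ 30 (mod 78). So 9^{186} ≡ 9^{30} ≡ 62 (mod 79)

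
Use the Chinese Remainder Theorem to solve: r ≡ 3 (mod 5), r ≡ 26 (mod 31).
M = 5 × 31 = 155. M₁ = 31, y₁ ≡ 1 (mod 5). M₂ = 5, y₂ ≡ 25 (mod 31). r = 3×31×1 + 26×5×25 ≡ 88 (mod 155)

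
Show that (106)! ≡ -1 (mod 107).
(106)! mod 107 = 106. Since this equals -1 (mod 107), Wilson confirms 107 is prime.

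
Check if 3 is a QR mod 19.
By Euler's criterion: 3^{9} ≡ 18 (mod 19). Since this equals -1 (≡ 18), 3 is not a QR.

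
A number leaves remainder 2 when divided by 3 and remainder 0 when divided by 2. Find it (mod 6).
M = 3 × 2 = 6. M₁ = 2, y₁ ≡ 2 (mod 3). M₂ = 3, y₂ ≡ 1 (mod 2). z = 2×2×2 + 0×3×1 ≡ 2 (mod 6)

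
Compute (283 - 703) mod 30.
0

(283 - 703) = -420
-420 mod 30 = 0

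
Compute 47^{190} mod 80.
49

Using successive squaring:
Binary expansion of 190: 10111110
Powers of 47 mod 80 (each is the square of the previous):
  47^1 ≡ 47 (mod 80)
  47^2 ≡ 47² = 2209 ≡ 49 (mod 80)
  47^4 ≡ 49² = 2401 ≡ 1 (mod 80)
  47^8 ≡ 1² = 1 ≡ 1 (mod 80)
  47^16 ≡ 1² = 1 ≡ 1 (mod 80)
  47^32 ≡ 1² = 1 ≡ 1 (mod 80)
  47^64 ≡ 1² = 1 ≡ 1 (mod 80)
  47^128 ≡ 1² = 1 ≡ 1 (mod 80)
190 = 128 + 32 + 16 + 8 + 4 + 2, so 47^190 = 47^128 × 47^32 × 47^16 × 47^8 × 47^4 × 47^2 ≡ 1 × 1 × 1 × 1 × 1 × 49 (mod 80)
Multiplying step by step:
  1 × 1 = 1 ≡ 1 (mod 80)
  1 × 1 = 1 ≡ 1 (mod 80)
  1 × 1 = 1 ≡ 1 (mod 80)
  1 × 1 = 1 ≡ 1 (mod 80)
  1 × 49 = 49 ≡ 49 (mod 80)
Result: 47^190 ≡ 49 (mod 80)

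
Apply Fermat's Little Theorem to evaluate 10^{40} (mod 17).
16

By Fermat's Little Theorem, a^(p-1) ≡ 1 (mod p) for prime p and gcd(a, p) = 1
Here p = 17, so 10^16 ≡ 1 (mod 17)
We can reduce the exponent: 40 mod 16 = 8
So 10^40 ≡ 10^8 (mod 17)
Computing: 10^8 mod 17 = 16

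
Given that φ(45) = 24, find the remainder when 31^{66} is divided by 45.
By Euler: 31^{24} ≡ 1 (mod 45) since gcd(31, 45) = 1. 66 = 2×24 + 18. So 31^{66} ≡ 31^{18} ≡ 1 (mod 45)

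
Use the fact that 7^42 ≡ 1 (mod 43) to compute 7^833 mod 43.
By Fermat: 7^{42} ≡ 1 (mod 43). 833 ≡ 35 (mod 42). So 7^{833} ≡ 7^{35} ≡ 37 (mod 43)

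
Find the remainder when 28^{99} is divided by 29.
By Fermat: 28^{28} ≡ 1 (mod 29). 99 = 3×28 + 15. So 28^{99} ≡ 28^{15} ≡ 28 (mod 29)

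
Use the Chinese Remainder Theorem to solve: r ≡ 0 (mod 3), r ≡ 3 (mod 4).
M = 3 × 4 = 12. M₁ = 4, y₁ ≡ 1 (mod 3). M₂ = 3, y₂ ≡ 3 (mod 4). r = 0×4×1 + 3×3×3 ≡ 3 (mod 12)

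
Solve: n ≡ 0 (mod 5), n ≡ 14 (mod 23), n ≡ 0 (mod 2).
M = 5 × 23 × 2 = 230. M₁ = 46, y₁ ≡ 1 (mod 5). M₂ = 10, y₂ ≡ 7 (mod 23). M₃ = 115, y₃ ≡ 1 (mod 2). n = 0×46×1 + 14×10×7 + 0×115×1 ≡ 60 (mod 230)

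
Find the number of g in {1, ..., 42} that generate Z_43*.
Number of primitive roots mod 43 = φ(42) = 12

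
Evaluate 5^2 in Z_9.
2 = 2 (binary 10). Repeated squaring mod 9: 5^1 ≡ 5; 5^2 ≡ 5² = 25 ≡ 7. So 5^2 ≡ 7 (mod 9).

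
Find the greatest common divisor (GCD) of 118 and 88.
2

Using the Euclidean algorithm:
118 = 1 × 88 + 30
88 = 2 × 30 + 28
30 = 1 × 28 + 2
28 = 14 × 2 + 0

GCD(118, 88) = 2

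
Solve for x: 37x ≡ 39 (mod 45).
12

Since gcd(37, 45) = 1 divides 39, a solution exists.
Multiply both sides by the inverse of 37 mod 45:
  37^(-1) mod 45 = 28
  x ≡ 28 × 39 ≡ 1092 ≡ 12 (mod 45)
Verification: 37 × 12 = 444 = 9 × 45 + 39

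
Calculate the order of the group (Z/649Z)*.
580

Prime factorization: 649 = 11 × 59
Using the formula φ(n) = n × Π(1 - 1/p) for each prime factor p:
φ(649) = 649 × (1 - 1/11) × (1 - 1/59)
φ(649) = 580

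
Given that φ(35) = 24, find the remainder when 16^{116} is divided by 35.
By Euler: 16^{24} ≡ 1 (mod 35) since gcd(16, 35) = 1. 116 = 4×24 + 20. So 16^{116} ≡ 16^{20} ≡ 11 (mod 35)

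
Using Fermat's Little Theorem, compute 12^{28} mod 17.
4

By Fermat's Little Theorem, a^(p-1) ≡ 1 (mod p) for prime p and gcd(a, p) = 1
Here p = 17, so 12^16 ≡ 1 (mod 17)
We can reduce the exponent: 28 mod 16 = 12
So 12^28 ≡ 12^12 (mod 17)
Computing: 12^12 mod 17 = 4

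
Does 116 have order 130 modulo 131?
p - 1 = 130 has prime divisors 2, 5, 13. Check 116^(130/q) mod 131 for each: 116^(130/2) = 116^65 ≡ 130, 116^(130/5) = 116^26 ≡ 61, 116^(130/13) = 116^10 ≡ 107 (mod 131). None of these is 1, so 116 has order 130 = φ(131), so it is a primitive root mod 131.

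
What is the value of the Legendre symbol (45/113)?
(45/113) = 45^{56} mod 113 = -1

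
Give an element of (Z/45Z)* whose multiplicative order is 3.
16 has order 3 mod 45 since 16^{3} ≡ 1 (mod 45) and no smaller power works.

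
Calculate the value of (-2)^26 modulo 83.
Using repeated squaring. (-2) ≡ 81 (mod 83). 26 = 16 + 8 + 2 (binary 11010). Repeated squaring mod 83: 81^1 ≡ 81; 81^2 ≡ 81² = 6561 ≡ 4; 81^4 ≡ 4² = 16 ≡ 16; 81^8 ≡ 16² = 256 ≡ 7; 81^16 ≡ 7² = 49 ≡ 49. Multiply: (-2)^26 ≡ 81^16 × 81^8 × 81^2 ≡ 49 × 7 × 4 (mod 83): 49 × 7 = 343 ≡ 11; 11 × 4 = 44 ≡ 44. So (-2)^26 ≡ 44 (mod 83).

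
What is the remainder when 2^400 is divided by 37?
Using Fermat: 2^{36} ≡ 1 (mod 37). 400 ≡ 4 (mod 36). So 2^{400} ≡ 2^{4} ≡ 16 (mod 37)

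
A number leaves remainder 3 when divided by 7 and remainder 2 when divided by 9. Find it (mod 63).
M = 7 × 9 = 63. M₁ = 9, y₁ ≡ 4 (mod 7). M₂ = 7, y₂ ≡ 4 (mod 9). y = 3×9×4 + 2×7×4 ≡ 38 (mod 63)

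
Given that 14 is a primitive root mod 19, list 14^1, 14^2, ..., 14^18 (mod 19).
g^1, g^2, ..., g^{18} mod 19: {14, 6, 8, 17, 10, 7, 3, 4, 18, 5, 13, 11, 2, 9, 12, 16, 15, 1}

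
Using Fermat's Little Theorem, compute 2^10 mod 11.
By Fermat's Little Theorem, 2^{10} ≡ 1 (mod 11) since 11 is prime and gcd(2, 11) = 1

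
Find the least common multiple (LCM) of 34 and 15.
510

First find GCD(34, 15) using the Euclidean algorithm:
34 = 2 × 15 + 4
15 = 3 × 4 + 3
4 = 1 × 3 + 1
3 = 3 × 1 + 0
GCD(34, 15) = 1

LCM formula: LCM(a, b) = (a × b) / GCD(a, b)
LCM(34, 15) = (34 × 15) / 1
LCM(34, 15) = 510 / 1
LCM(34, 15) = 510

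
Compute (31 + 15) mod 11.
2

(31 + 15) = 46
46 mod 11 = 2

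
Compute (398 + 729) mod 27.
20

(398 + 729) = 1127
1127 mod 27 = 20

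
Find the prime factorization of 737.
11 × 67

Divide by primes starting from smallest:
737 ÷ 11 = 67
67 ÷ 67 = 1

737 = 11 × 67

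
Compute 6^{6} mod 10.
6

Using successive squaring:
Binary expansion of 6: 110
Powers of 6 mod 10 (each is the square of the previous):
  6^1 ≡ 6 (mod 10)
  6^2 ≡ 6² = 36 ≡ 6 (mod 10)
  6^4 ≡ 6² = 36 ≡ 6 (mod 10)
6 = 4 + 2, so 6^6 = 6^4 × 6^2 ≡ 6 × 6 (mod 10)
Multiplying step by step:
  6 × 6 = 36 ≡ 6 (mod 10)
Result: 6^6 ≡ 6 (mod 10)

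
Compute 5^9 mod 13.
9 = 8 + 1 (binary 1001). Repeated squaring mod 13: 5^1 ≡ 5; 5^2 ≡ 5² = 25 ≡ 12; 5^4 ≡ 12² = 144 ≡ 1; 5^8 ≡ 1² = 1 ≡ 1. Multiply: 5^9 = 5^8 × 5^1 ≡ 1 × 5 (mod 13): 1 × 5 = 5 ≡ 5. So 5^9 ≡ 5 (mod 13).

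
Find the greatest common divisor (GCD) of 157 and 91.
1

Using the Euclidean algorithm:
157 = 1 × 91 + 66
91 = 1 × 66 + 25
66 = 2 × 25 + 16
25 = 1 × 16 + 9
16 = 1 × 9 + 7
9 = 1 × 7 + 2
7 = 3 × 2 + 1
2 = 2 × 1 + 0

GCD(157, 91) = 1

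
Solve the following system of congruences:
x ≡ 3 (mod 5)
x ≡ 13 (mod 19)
13

Using the Chinese Remainder Theorem:
M = product of moduli = 95
For equation 1: M_1 = 19, 19 ≡ 4 (mod 5), inverse of 19 mod 5 is 4 (check: 4 × 4 = 16 ≡ 1 (mod 5))
For equation 2: M_2 = 5, 5 ≡ 5 (mod 19), inverse of 5 mod 19 is 4 (check: 5 × 4 = 20 ≡ 1 (mod 19))
Combine: x ≡ Σ r_i×M_i×(M_i⁻¹ mod m_i) = 3×19×4 + 13×5×4 = 228 + 260 = 488
488 mod 95 = 13
x ≡ 13 (mod 95)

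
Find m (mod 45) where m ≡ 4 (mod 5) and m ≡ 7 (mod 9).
M = 5 × 9 = 45. M₁ = 9, y₁ ≡ 4 (mod 5). M₂ = 5, y₂ ≡ 2 (mod 9). m = 4×9×4 + 7×5×2 ≡ 34 (mod 45)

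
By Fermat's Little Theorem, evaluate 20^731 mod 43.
By Fermat: 20^{42} ≡ 1 (mod 43). 731 ≡ 17 (mod 42). So 20^{731} ≡ 20^{17} ≡ 29 (mod 43)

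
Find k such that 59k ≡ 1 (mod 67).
59^(-1) ≡ 25 (mod 67). Verification: 59 × 25 = 1475 ≡ 1 (mod 67)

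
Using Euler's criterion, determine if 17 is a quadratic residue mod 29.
By Euler's criterion: 17^{14} ≡ 28 (mod 29). Since this equals -1 (≡ 28), 17 is not a QR.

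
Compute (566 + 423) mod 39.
14

(566 + 423) = 989
989 mod 39 = 14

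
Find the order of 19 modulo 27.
Powers of 19 mod 27: 19^1≡19, 19^2≡10, 19^3≡1. Order = 3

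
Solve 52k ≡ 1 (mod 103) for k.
2

Using Extended Euclidean Algorithm:
gcd(52, 103) = 1
Bezout coefficients: 52 × 2 + 103 × -1 = 1
So 52 × 2 ≡ 1 (mod 103)
The inverse is 2 mod 103 = 2
Verification: 52 × 2 = 104 = 1 × 103 + 1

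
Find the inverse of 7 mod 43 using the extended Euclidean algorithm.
Extended GCD: 7(-6) + 43(1) = 1. So 7^(-1) ≡ 37 ≡ 37 (mod 43). Verify: 7 × 37 = 259 ≡ 1 (mod 43)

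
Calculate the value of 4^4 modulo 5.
4 = 4 (binary 100). Repeated squaring mod 5: 4^1 ≡ 4; 4^2 ≡ 4² = 16 ≡ 1; 4^4 ≡ 1² = 1 ≡ 1. So 4^4 ≡ 1 (mod 5).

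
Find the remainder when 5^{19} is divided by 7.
By Fermat: 5^{6} ≡ 1 (mod 7). 19 = 3×6 + 1. So 5^{19} ≡ 5^{1} ≡ 5 (mod 7)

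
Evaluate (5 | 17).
(5/17) = 5^{8} mod 17 = -1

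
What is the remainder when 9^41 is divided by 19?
Using Fermat: 9^{18} ≡ 1 (mod 19). 41 ≡ 5 (mod 18). So 9^{41} ≡ 9^{5} ≡ 16 (mod 19)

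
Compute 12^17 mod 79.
Using repeated squaring. 17 = 16 + 1 (binary 10001). Repeated squaring mod 79: 12^1 ≡ 12; 12^2 ≡ 12² = 144 ≡ 65; 12^4 ≡ 65² = 4225 ≡ 38; 12^8 ≡ 38² = 1444 ≡ 22; 12^16 ≡ 22² = 484 ≡ 10. Multiply: 12^17 = 12^16 × 12^1 ≡ 10 × 12 (mod 79): 10 × 12 = 120 ≡ 41. So 12^17 ≡ 41 (mod 79).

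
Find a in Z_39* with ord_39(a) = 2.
14 has order 2 mod 39 since 14^{2} ≡ 1 (mod 39) and no smaller power works.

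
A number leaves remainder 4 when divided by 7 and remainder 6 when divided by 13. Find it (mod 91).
M = 7 × 13 = 91. M₁ = 13, y₁ ≡ 6 (mod 7). M₂ = 7, y₂ ≡ 2 (mod 13). t = 4×13×6 + 6×7×2 ≡ 32 (mod 91)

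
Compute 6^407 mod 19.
Using Fermat: 6^{18} ≡ 1 (mod 19). 407 ≡ 11 (mod 18). So 6^{407} ≡ 6^{11} ≡ 17 (mod 19)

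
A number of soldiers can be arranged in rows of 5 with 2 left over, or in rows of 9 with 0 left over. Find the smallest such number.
M = 5 × 9 = 45. M₁ = 9, y₁ ≡ 4 (mod 5). M₂ = 5, y₂ ≡ 2 (mod 9). x = 2×9×4 + 0×5×2 ≡ 27 (mod 45). The smallest positive such number is 27.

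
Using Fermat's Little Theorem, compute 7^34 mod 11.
By Fermat: 7^{10} ≡ 1 (mod 11). 34 = 3×10 + 4. So 7^{34} ≡ 7^{4} ≡ 3 (mod 11)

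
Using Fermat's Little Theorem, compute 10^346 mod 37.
By Fermat: 10^{36} ≡ 1 (mod 37). 346 ≡ 22 (mod 36). So 10^{346} ≡ 10^{22} ≡ 10 (mod 37)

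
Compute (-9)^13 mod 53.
Using repeated squaring. (-9) ≡ 44 (mod 53). 13 = 8 + 4 + 1 (binary 1101). Repeated squaring mod 53: 44^1 ≡ 44; 44^2 ≡ 44² = 1936 ≡ 28; 44^4 ≡ 28² = 784 ≡ 42; 44^8 ≡ 42² = 1764 ≡ 15. Multiply: (-9)^13 ≡ 44^8 × 44^4 × 44^1 ≡ 15 × 42 × 44 (mod 53): 15 × 42 = 630 ≡ 47; 47 × 44 = 2068 ≡ 1. So (-9)^13 ≡ 1 (mod 53).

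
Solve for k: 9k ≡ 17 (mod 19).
4

Since gcd(9, 19) = 1 divides 17, a solution exists.
Multiply both sides by the inverse of 9 mod 19:
  9^(-1) mod 19 = 17
  x ≡ 17 × 17 ≡ 289 ≡ 4 (mod 19)
Verification: 9 × 4 = 36 = 1 × 19 + 17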